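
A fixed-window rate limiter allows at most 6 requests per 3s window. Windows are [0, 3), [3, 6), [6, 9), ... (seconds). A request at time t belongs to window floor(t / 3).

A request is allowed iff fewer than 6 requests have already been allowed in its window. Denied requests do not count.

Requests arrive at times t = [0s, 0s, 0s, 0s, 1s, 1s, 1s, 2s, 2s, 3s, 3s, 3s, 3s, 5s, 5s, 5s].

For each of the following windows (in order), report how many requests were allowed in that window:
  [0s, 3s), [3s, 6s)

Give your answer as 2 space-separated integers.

Answer: 6 6

Derivation:
Processing requests:
  req#1 t=0s (window 0): ALLOW
  req#2 t=0s (window 0): ALLOW
  req#3 t=0s (window 0): ALLOW
  req#4 t=0s (window 0): ALLOW
  req#5 t=1s (window 0): ALLOW
  req#6 t=1s (window 0): ALLOW
  req#7 t=1s (window 0): DENY
  req#8 t=2s (window 0): DENY
  req#9 t=2s (window 0): DENY
  req#10 t=3s (window 1): ALLOW
  req#11 t=3s (window 1): ALLOW
  req#12 t=3s (window 1): ALLOW
  req#13 t=3s (window 1): ALLOW
  req#14 t=5s (window 1): ALLOW
  req#15 t=5s (window 1): ALLOW
  req#16 t=5s (window 1): DENY

Allowed counts by window: 6 6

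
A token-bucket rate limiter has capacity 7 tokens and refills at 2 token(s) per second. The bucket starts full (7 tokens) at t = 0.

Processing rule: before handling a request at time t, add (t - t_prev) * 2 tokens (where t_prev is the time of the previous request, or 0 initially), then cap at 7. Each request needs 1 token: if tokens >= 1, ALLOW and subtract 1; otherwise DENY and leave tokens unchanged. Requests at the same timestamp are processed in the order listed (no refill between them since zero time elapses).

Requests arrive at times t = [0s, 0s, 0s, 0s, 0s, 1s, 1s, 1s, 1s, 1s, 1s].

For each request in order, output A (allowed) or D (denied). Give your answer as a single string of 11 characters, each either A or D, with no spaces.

Answer: AAAAAAAAADD

Derivation:
Simulating step by step:
  req#1 t=0s: ALLOW
  req#2 t=0s: ALLOW
  req#3 t=0s: ALLOW
  req#4 t=0s: ALLOW
  req#5 t=0s: ALLOW
  req#6 t=1s: ALLOW
  req#7 t=1s: ALLOW
  req#8 t=1s: ALLOW
  req#9 t=1s: ALLOW
  req#10 t=1s: DENY
  req#11 t=1s: DENY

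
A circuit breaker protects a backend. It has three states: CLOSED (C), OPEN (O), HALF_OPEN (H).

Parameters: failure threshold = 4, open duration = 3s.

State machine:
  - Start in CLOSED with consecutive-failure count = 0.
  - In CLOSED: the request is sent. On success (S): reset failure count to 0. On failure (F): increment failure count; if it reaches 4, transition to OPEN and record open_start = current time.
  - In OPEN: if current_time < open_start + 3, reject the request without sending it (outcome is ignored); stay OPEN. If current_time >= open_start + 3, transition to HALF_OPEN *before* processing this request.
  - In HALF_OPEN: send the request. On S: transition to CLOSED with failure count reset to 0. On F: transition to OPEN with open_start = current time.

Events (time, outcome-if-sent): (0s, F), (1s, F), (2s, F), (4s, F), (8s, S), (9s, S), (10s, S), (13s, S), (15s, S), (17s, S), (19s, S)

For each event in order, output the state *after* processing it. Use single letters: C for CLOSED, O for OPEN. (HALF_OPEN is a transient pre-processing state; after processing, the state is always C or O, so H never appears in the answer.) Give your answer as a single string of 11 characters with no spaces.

State after each event:
  event#1 t=0s outcome=F: state=CLOSED
  event#2 t=1s outcome=F: state=CLOSED
  event#3 t=2s outcome=F: state=CLOSED
  event#4 t=4s outcome=F: state=OPEN
  event#5 t=8s outcome=S: state=CLOSED
  event#6 t=9s outcome=S: state=CLOSED
  event#7 t=10s outcome=S: state=CLOSED
  event#8 t=13s outcome=S: state=CLOSED
  event#9 t=15s outcome=S: state=CLOSED
  event#10 t=17s outcome=S: state=CLOSED
  event#11 t=19s outcome=S: state=CLOSED

Answer: CCCOCCCCCCC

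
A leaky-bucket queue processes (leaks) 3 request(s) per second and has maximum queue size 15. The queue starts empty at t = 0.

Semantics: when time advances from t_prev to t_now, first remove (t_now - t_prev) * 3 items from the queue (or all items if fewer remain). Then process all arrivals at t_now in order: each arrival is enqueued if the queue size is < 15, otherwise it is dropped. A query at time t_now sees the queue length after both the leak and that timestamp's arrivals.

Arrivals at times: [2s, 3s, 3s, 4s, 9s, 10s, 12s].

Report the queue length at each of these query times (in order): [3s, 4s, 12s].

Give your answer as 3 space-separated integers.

Answer: 2 1 1

Derivation:
Queue lengths at query times:
  query t=3s: backlog = 2
  query t=4s: backlog = 1
  query t=12s: backlog = 1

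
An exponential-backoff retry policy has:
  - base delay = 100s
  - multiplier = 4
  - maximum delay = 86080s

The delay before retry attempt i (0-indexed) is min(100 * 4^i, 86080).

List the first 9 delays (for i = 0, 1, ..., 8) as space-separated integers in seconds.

Answer: 100 400 1600 6400 25600 86080 86080 86080 86080

Derivation:
Computing each delay:
  i=0: min(100*4^0, 86080) = 100
  i=1: min(100*4^1, 86080) = 400
  i=2: min(100*4^2, 86080) = 1600
  i=3: min(100*4^3, 86080) = 6400
  i=4: min(100*4^4, 86080) = 25600
  i=5: min(100*4^5, 86080) = 86080
  i=6: min(100*4^6, 86080) = 86080
  i=7: min(100*4^7, 86080) = 86080
  i=8: min(100*4^8, 86080) = 86080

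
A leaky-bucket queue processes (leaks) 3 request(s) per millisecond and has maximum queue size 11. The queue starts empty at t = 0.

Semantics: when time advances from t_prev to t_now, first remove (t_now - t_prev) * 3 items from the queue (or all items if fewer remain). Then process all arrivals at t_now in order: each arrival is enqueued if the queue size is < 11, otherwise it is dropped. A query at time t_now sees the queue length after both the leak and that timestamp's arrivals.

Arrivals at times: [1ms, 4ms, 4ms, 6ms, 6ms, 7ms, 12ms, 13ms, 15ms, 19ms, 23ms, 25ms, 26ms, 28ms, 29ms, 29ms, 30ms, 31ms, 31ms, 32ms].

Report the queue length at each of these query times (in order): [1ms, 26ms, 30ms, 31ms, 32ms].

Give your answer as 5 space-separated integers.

Answer: 1 1 1 2 1

Derivation:
Queue lengths at query times:
  query t=1ms: backlog = 1
  query t=26ms: backlog = 1
  query t=30ms: backlog = 1
  query t=31ms: backlog = 2
  query t=32ms: backlog = 1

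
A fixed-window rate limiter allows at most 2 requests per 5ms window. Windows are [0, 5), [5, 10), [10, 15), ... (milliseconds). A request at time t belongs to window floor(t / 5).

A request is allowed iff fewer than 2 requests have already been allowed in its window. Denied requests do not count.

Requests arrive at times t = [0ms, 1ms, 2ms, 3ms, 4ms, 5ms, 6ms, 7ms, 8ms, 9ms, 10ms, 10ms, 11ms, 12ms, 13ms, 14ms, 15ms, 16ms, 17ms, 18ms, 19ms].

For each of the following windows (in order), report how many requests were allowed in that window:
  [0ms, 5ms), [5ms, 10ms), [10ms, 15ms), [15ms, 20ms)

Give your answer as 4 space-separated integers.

Processing requests:
  req#1 t=0ms (window 0): ALLOW
  req#2 t=1ms (window 0): ALLOW
  req#3 t=2ms (window 0): DENY
  req#4 t=3ms (window 0): DENY
  req#5 t=4ms (window 0): DENY
  req#6 t=5ms (window 1): ALLOW
  req#7 t=6ms (window 1): ALLOW
  req#8 t=7ms (window 1): DENY
  req#9 t=8ms (window 1): DENY
  req#10 t=9ms (window 1): DENY
  req#11 t=10ms (window 2): ALLOW
  req#12 t=10ms (window 2): ALLOW
  req#13 t=11ms (window 2): DENY
  req#14 t=12ms (window 2): DENY
  req#15 t=13ms (window 2): DENY
  req#16 t=14ms (window 2): DENY
  req#17 t=15ms (window 3): ALLOW
  req#18 t=16ms (window 3): ALLOW
  req#19 t=17ms (window 3): DENY
  req#20 t=18ms (window 3): DENY
  req#21 t=19ms (window 3): DENY

Allowed counts by window: 2 2 2 2

Answer: 2 2 2 2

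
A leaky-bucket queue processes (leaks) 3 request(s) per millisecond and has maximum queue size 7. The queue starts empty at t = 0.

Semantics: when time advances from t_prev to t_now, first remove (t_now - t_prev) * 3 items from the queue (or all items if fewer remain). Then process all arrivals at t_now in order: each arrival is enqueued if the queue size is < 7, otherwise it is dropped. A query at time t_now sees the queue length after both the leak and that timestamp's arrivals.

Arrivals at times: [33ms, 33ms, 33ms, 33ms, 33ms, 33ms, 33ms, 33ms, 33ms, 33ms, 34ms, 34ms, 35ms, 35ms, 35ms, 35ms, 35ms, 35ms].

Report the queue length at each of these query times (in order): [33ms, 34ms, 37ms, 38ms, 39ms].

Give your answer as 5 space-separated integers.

Answer: 7 6 1 0 0

Derivation:
Queue lengths at query times:
  query t=33ms: backlog = 7
  query t=34ms: backlog = 6
  query t=37ms: backlog = 1
  query t=38ms: backlog = 0
  query t=39ms: backlog = 0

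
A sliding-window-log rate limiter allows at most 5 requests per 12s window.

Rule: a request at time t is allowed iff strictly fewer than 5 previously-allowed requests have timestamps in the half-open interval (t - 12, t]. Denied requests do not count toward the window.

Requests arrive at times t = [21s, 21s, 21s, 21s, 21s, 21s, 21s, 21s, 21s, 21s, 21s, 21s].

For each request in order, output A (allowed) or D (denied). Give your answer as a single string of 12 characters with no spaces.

Tracking allowed requests in the window:
  req#1 t=21s: ALLOW
  req#2 t=21s: ALLOW
  req#3 t=21s: ALLOW
  req#4 t=21s: ALLOW
  req#5 t=21s: ALLOW
  req#6 t=21s: DENY
  req#7 t=21s: DENY
  req#8 t=21s: DENY
  req#9 t=21s: DENY
  req#10 t=21s: DENY
  req#11 t=21s: DENY
  req#12 t=21s: DENY

Answer: AAAAADDDDDDD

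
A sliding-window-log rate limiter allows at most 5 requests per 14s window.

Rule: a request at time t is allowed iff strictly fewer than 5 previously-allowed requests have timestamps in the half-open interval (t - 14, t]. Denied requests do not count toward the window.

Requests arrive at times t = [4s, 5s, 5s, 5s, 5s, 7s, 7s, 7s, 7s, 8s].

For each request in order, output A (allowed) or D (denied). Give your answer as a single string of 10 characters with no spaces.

Answer: AAAAADDDDD

Derivation:
Tracking allowed requests in the window:
  req#1 t=4s: ALLOW
  req#2 t=5s: ALLOW
  req#3 t=5s: ALLOW
  req#4 t=5s: ALLOW
  req#5 t=5s: ALLOW
  req#6 t=7s: DENY
  req#7 t=7s: DENY
  req#8 t=7s: DENY
  req#9 t=7s: DENY
  req#10 t=8s: DENY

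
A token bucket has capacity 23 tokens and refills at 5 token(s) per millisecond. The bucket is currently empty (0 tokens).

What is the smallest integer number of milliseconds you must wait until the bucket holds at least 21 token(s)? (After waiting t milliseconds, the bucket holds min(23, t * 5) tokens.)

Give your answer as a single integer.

Need t * 5 >= 21, so t >= 21/5.
Smallest integer t = ceil(21/5) = 5.

Answer: 5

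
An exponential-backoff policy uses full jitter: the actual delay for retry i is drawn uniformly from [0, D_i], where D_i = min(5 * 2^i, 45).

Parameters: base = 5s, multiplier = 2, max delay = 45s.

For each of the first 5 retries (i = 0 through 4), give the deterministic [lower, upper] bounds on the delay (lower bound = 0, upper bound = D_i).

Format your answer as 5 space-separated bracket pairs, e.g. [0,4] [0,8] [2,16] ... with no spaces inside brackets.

Computing bounds per retry:
  i=0: D_i=min(5*2^0,45)=5, bounds=[0,5]
  i=1: D_i=min(5*2^1,45)=10, bounds=[0,10]
  i=2: D_i=min(5*2^2,45)=20, bounds=[0,20]
  i=3: D_i=min(5*2^3,45)=40, bounds=[0,40]
  i=4: D_i=min(5*2^4,45)=45, bounds=[0,45]

Answer: [0,5] [0,10] [0,20] [0,40] [0,45]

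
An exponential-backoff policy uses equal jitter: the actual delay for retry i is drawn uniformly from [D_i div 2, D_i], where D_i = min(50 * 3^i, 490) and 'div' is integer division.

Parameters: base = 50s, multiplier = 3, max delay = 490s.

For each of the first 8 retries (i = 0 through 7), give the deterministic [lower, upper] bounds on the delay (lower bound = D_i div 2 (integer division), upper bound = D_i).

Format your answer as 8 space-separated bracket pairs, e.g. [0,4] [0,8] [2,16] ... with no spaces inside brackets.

Answer: [25,50] [75,150] [225,450] [245,490] [245,490] [245,490] [245,490] [245,490]

Derivation:
Computing bounds per retry:
  i=0: D_i=min(50*3^0,490)=50, bounds=[25,50]
  i=1: D_i=min(50*3^1,490)=150, bounds=[75,150]
  i=2: D_i=min(50*3^2,490)=450, bounds=[225,450]
  i=3: D_i=min(50*3^3,490)=490, bounds=[245,490]
  i=4: D_i=min(50*3^4,490)=490, bounds=[245,490]
  i=5: D_i=min(50*3^5,490)=490, bounds=[245,490]
  i=6: D_i=min(50*3^6,490)=490, bounds=[245,490]
  i=7: D_i=min(50*3^7,490)=490, bounds=[245,490]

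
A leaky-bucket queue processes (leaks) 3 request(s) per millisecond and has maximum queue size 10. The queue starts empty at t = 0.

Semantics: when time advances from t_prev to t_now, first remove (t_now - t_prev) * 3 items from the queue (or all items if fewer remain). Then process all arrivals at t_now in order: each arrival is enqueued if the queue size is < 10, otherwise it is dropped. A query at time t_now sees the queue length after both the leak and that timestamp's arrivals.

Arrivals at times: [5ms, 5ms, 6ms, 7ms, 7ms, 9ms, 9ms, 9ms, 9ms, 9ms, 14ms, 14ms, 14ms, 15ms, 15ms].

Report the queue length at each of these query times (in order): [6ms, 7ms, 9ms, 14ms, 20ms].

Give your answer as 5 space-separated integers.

Answer: 1 2 5 3 0

Derivation:
Queue lengths at query times:
  query t=6ms: backlog = 1
  query t=7ms: backlog = 2
  query t=9ms: backlog = 5
  query t=14ms: backlog = 3
  query t=20ms: backlog = 0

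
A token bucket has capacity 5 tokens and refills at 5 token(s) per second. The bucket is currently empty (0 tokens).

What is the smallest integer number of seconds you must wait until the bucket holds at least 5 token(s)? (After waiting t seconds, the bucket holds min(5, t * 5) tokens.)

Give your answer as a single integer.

Need t * 5 >= 5, so t >= 5/5.
Smallest integer t = ceil(5/5) = 1.

Answer: 1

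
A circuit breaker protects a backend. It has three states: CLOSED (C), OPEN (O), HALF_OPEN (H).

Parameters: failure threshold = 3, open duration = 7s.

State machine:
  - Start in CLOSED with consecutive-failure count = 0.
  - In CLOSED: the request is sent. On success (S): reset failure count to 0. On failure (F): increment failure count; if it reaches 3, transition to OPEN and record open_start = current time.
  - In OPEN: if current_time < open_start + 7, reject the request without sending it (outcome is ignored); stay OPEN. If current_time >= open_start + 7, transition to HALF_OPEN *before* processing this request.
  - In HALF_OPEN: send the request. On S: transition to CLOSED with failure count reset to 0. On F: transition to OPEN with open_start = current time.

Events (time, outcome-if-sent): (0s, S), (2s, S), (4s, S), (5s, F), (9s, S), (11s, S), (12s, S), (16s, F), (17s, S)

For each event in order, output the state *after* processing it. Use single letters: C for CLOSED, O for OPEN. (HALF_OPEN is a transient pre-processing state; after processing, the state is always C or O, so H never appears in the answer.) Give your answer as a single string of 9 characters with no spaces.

Answer: CCCCCCCCC

Derivation:
State after each event:
  event#1 t=0s outcome=S: state=CLOSED
  event#2 t=2s outcome=S: state=CLOSED
  event#3 t=4s outcome=S: state=CLOSED
  event#4 t=5s outcome=F: state=CLOSED
  event#5 t=9s outcome=S: state=CLOSED
  event#6 t=11s outcome=S: state=CLOSED
  event#7 t=12s outcome=S: state=CLOSED
  event#8 t=16s outcome=F: state=CLOSED
  event#9 t=17s outcome=S: state=CLOSED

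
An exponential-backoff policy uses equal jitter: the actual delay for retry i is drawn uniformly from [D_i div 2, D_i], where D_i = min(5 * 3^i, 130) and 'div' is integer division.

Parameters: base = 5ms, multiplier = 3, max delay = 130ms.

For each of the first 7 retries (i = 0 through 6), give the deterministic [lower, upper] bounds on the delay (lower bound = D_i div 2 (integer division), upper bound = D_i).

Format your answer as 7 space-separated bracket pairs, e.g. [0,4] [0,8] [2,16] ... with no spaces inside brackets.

Answer: [2,5] [7,15] [22,45] [65,130] [65,130] [65,130] [65,130]

Derivation:
Computing bounds per retry:
  i=0: D_i=min(5*3^0,130)=5, bounds=[2,5]
  i=1: D_i=min(5*3^1,130)=15, bounds=[7,15]
  i=2: D_i=min(5*3^2,130)=45, bounds=[22,45]
  i=3: D_i=min(5*3^3,130)=130, bounds=[65,130]
  i=4: D_i=min(5*3^4,130)=130, bounds=[65,130]
  i=5: D_i=min(5*3^5,130)=130, bounds=[65,130]
  i=6: D_i=min(5*3^6,130)=130, bounds=[65,130]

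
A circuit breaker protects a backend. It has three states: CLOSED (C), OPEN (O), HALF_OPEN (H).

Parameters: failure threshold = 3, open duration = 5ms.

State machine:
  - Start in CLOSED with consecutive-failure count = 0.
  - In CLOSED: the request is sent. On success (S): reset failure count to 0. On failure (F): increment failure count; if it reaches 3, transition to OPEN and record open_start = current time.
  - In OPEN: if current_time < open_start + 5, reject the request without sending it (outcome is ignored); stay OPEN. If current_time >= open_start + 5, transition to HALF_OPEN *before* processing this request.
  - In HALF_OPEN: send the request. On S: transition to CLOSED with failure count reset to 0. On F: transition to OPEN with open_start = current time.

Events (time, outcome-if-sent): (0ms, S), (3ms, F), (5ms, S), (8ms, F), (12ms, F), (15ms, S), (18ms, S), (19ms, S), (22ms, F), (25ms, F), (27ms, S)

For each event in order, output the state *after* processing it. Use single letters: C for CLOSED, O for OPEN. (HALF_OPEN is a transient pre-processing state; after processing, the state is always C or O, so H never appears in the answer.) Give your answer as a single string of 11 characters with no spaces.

State after each event:
  event#1 t=0ms outcome=S: state=CLOSED
  event#2 t=3ms outcome=F: state=CLOSED
  event#3 t=5ms outcome=S: state=CLOSED
  event#4 t=8ms outcome=F: state=CLOSED
  event#5 t=12ms outcome=F: state=CLOSED
  event#6 t=15ms outcome=S: state=CLOSED
  event#7 t=18ms outcome=S: state=CLOSED
  event#8 t=19ms outcome=S: state=CLOSED
  event#9 t=22ms outcome=F: state=CLOSED
  event#10 t=25ms outcome=F: state=CLOSED
  event#11 t=27ms outcome=S: state=CLOSED

Answer: CCCCCCCCCCC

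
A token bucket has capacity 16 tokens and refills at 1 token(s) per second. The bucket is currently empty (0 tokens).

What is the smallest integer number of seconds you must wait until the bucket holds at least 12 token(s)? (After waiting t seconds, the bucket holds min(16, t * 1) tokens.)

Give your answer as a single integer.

Need t * 1 >= 12, so t >= 12/1.
Smallest integer t = ceil(12/1) = 12.

Answer: 12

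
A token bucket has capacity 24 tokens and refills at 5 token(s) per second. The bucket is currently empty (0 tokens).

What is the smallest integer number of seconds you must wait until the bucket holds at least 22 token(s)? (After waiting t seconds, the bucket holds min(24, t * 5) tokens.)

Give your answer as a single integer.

Need t * 5 >= 22, so t >= 22/5.
Smallest integer t = ceil(22/5) = 5.

Answer: 5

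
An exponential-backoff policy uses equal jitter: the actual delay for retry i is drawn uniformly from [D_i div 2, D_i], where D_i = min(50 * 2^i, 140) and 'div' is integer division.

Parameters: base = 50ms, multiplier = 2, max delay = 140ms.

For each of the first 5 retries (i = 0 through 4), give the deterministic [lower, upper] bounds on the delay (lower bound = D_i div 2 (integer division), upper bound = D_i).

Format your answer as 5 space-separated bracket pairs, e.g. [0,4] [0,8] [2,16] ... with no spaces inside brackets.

Computing bounds per retry:
  i=0: D_i=min(50*2^0,140)=50, bounds=[25,50]
  i=1: D_i=min(50*2^1,140)=100, bounds=[50,100]
  i=2: D_i=min(50*2^2,140)=140, bounds=[70,140]
  i=3: D_i=min(50*2^3,140)=140, bounds=[70,140]
  i=4: D_i=min(50*2^4,140)=140, bounds=[70,140]

Answer: [25,50] [50,100] [70,140] [70,140] [70,140]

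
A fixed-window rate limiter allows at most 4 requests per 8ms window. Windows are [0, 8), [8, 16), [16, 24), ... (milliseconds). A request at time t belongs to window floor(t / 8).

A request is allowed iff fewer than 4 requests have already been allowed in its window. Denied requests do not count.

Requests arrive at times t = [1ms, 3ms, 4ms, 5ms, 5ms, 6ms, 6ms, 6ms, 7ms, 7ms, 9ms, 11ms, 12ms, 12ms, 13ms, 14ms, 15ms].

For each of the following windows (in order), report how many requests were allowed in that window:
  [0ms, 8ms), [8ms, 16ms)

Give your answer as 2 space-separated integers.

Answer: 4 4

Derivation:
Processing requests:
  req#1 t=1ms (window 0): ALLOW
  req#2 t=3ms (window 0): ALLOW
  req#3 t=4ms (window 0): ALLOW
  req#4 t=5ms (window 0): ALLOW
  req#5 t=5ms (window 0): DENY
  req#6 t=6ms (window 0): DENY
  req#7 t=6ms (window 0): DENY
  req#8 t=6ms (window 0): DENY
  req#9 t=7ms (window 0): DENY
  req#10 t=7ms (window 0): DENY
  req#11 t=9ms (window 1): ALLOW
  req#12 t=11ms (window 1): ALLOW
  req#13 t=12ms (window 1): ALLOW
  req#14 t=12ms (window 1): ALLOW
  req#15 t=13ms (window 1): DENY
  req#16 t=14ms (window 1): DENY
  req#17 t=15ms (window 1): DENY

Allowed counts by window: 4 4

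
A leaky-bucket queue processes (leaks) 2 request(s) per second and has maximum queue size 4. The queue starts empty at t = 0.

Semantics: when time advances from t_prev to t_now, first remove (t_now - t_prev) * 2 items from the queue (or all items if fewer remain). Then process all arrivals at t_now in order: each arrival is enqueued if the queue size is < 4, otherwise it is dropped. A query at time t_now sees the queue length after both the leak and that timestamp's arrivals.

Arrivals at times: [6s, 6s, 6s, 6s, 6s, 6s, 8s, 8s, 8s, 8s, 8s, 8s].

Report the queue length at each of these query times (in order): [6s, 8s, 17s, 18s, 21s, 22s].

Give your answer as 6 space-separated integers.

Answer: 4 4 0 0 0 0

Derivation:
Queue lengths at query times:
  query t=6s: backlog = 4
  query t=8s: backlog = 4
  query t=17s: backlog = 0
  query t=18s: backlog = 0
  query t=21s: backlog = 0
  query t=22s: backlog = 0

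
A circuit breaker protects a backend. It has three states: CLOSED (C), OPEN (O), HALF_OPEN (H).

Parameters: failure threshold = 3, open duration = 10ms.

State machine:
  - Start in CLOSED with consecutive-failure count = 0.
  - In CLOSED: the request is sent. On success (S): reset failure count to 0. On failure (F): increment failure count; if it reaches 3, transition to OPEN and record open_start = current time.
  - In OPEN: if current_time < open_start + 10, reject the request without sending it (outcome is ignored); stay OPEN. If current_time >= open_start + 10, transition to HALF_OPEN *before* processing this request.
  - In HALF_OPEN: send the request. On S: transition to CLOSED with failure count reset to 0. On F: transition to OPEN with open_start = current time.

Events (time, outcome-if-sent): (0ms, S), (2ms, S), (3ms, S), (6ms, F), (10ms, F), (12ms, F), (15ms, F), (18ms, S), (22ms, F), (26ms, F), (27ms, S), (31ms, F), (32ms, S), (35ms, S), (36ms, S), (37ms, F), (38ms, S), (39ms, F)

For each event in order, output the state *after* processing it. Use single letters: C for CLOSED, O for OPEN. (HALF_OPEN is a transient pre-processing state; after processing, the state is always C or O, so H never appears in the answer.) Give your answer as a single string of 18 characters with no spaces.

State after each event:
  event#1 t=0ms outcome=S: state=CLOSED
  event#2 t=2ms outcome=S: state=CLOSED
  event#3 t=3ms outcome=S: state=CLOSED
  event#4 t=6ms outcome=F: state=CLOSED
  event#5 t=10ms outcome=F: state=CLOSED
  event#6 t=12ms outcome=F: state=OPEN
  event#7 t=15ms outcome=F: state=OPEN
  event#8 t=18ms outcome=S: state=OPEN
  event#9 t=22ms outcome=F: state=OPEN
  event#10 t=26ms outcome=F: state=OPEN
  event#11 t=27ms outcome=S: state=OPEN
  event#12 t=31ms outcome=F: state=OPEN
  event#13 t=32ms outcome=S: state=CLOSED
  event#14 t=35ms outcome=S: state=CLOSED
  event#15 t=36ms outcome=S: state=CLOSED
  event#16 t=37ms outcome=F: state=CLOSED
  event#17 t=38ms outcome=S: state=CLOSED
  event#18 t=39ms outcome=F: state=CLOSED

Answer: CCCCCOOOOOOOCCCCCC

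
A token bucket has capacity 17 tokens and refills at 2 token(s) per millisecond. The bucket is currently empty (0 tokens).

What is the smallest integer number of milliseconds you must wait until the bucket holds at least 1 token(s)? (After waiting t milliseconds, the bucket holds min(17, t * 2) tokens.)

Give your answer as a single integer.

Answer: 1

Derivation:
Need t * 2 >= 1, so t >= 1/2.
Smallest integer t = ceil(1/2) = 1.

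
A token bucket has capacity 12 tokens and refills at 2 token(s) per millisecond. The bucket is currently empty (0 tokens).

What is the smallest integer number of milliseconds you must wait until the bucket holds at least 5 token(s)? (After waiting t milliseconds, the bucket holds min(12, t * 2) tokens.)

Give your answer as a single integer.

Answer: 3

Derivation:
Need t * 2 >= 5, so t >= 5/2.
Smallest integer t = ceil(5/2) = 3.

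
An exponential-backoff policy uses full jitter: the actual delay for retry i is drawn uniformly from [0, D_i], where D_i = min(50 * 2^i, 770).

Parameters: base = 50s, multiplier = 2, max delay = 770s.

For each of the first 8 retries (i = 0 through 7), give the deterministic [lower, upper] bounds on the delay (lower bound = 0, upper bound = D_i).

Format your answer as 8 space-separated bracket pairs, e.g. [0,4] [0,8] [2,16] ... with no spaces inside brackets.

Answer: [0,50] [0,100] [0,200] [0,400] [0,770] [0,770] [0,770] [0,770]

Derivation:
Computing bounds per retry:
  i=0: D_i=min(50*2^0,770)=50, bounds=[0,50]
  i=1: D_i=min(50*2^1,770)=100, bounds=[0,100]
  i=2: D_i=min(50*2^2,770)=200, bounds=[0,200]
  i=3: D_i=min(50*2^3,770)=400, bounds=[0,400]
  i=4: D_i=min(50*2^4,770)=770, bounds=[0,770]
  i=5: D_i=min(50*2^5,770)=770, bounds=[0,770]
  i=6: D_i=min(50*2^6,770)=770, bounds=[0,770]
  i=7: D_i=min(50*2^7,770)=770, bounds=[0,770]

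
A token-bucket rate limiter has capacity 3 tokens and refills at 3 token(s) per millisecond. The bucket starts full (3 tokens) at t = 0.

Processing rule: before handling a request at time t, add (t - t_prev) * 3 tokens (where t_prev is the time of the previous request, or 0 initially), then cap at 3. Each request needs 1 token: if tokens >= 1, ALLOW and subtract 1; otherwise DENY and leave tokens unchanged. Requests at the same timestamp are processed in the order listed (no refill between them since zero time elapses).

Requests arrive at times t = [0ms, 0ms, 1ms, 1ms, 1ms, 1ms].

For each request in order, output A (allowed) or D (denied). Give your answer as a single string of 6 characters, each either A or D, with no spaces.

Simulating step by step:
  req#1 t=0ms: ALLOW
  req#2 t=0ms: ALLOW
  req#3 t=1ms: ALLOW
  req#4 t=1ms: ALLOW
  req#5 t=1ms: ALLOW
  req#6 t=1ms: DENY

Answer: AAAAAD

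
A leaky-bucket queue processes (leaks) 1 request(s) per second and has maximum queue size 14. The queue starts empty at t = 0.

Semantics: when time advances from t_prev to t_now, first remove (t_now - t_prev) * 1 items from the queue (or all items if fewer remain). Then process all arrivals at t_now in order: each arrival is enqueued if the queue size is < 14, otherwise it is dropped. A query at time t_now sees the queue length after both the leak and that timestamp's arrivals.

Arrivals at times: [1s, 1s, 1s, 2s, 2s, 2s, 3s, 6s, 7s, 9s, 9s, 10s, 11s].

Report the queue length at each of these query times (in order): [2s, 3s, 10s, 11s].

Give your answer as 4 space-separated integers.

Queue lengths at query times:
  query t=2s: backlog = 5
  query t=3s: backlog = 5
  query t=10s: backlog = 3
  query t=11s: backlog = 3

Answer: 5 5 3 3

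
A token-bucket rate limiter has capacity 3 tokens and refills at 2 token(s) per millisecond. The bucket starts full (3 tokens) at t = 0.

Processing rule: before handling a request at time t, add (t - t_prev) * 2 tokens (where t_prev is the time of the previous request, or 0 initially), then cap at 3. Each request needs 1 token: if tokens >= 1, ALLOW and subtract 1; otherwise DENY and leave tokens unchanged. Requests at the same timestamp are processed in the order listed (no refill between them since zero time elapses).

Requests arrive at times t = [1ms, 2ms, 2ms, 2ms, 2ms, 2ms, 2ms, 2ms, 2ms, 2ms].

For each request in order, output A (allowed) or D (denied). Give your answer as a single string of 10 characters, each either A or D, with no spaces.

Answer: AAAADDDDDD

Derivation:
Simulating step by step:
  req#1 t=1ms: ALLOW
  req#2 t=2ms: ALLOW
  req#3 t=2ms: ALLOW
  req#4 t=2ms: ALLOW
  req#5 t=2ms: DENY
  req#6 t=2ms: DENY
  req#7 t=2ms: DENY
  req#8 t=2ms: DENY
  req#9 t=2ms: DENY
  req#10 t=2ms: DENY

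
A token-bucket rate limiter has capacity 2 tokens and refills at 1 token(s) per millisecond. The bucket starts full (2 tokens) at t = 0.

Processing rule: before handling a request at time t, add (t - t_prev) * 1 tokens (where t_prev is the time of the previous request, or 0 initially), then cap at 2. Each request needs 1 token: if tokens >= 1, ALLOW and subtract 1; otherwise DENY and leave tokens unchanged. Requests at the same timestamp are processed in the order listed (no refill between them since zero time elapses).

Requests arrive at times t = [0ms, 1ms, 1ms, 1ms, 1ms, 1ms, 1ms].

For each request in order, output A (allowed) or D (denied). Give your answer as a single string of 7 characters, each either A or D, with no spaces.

Simulating step by step:
  req#1 t=0ms: ALLOW
  req#2 t=1ms: ALLOW
  req#3 t=1ms: ALLOW
  req#4 t=1ms: DENY
  req#5 t=1ms: DENY
  req#6 t=1ms: DENY
  req#7 t=1ms: DENY

Answer: AAADDDD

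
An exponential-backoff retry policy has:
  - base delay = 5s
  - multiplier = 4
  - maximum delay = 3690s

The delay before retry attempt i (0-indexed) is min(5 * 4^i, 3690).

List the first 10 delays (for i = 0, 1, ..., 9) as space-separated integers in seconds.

Answer: 5 20 80 320 1280 3690 3690 3690 3690 3690

Derivation:
Computing each delay:
  i=0: min(5*4^0, 3690) = 5
  i=1: min(5*4^1, 3690) = 20
  i=2: min(5*4^2, 3690) = 80
  i=3: min(5*4^3, 3690) = 320
  i=4: min(5*4^4, 3690) = 1280
  i=5: min(5*4^5, 3690) = 3690
  i=6: min(5*4^6, 3690) = 3690
  i=7: min(5*4^7, 3690) = 3690
  i=8: min(5*4^8, 3690) = 3690
  i=9: min(5*4^9, 3690) = 3690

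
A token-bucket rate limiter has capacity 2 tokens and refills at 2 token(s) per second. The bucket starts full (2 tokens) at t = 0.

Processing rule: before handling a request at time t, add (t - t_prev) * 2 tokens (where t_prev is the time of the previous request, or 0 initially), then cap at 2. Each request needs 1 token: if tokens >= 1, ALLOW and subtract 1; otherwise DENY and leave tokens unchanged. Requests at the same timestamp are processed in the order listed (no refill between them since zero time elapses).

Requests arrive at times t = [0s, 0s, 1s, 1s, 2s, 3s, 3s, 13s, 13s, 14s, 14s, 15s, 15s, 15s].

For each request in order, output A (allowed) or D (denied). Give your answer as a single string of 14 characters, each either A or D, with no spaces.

Answer: AAAAAAAAAAAAAD

Derivation:
Simulating step by step:
  req#1 t=0s: ALLOW
  req#2 t=0s: ALLOW
  req#3 t=1s: ALLOW
  req#4 t=1s: ALLOW
  req#5 t=2s: ALLOW
  req#6 t=3s: ALLOW
  req#7 t=3s: ALLOW
  req#8 t=13s: ALLOW
  req#9 t=13s: ALLOW
  req#10 t=14s: ALLOW
  req#11 t=14s: ALLOW
  req#12 t=15s: ALLOW
  req#13 t=15s: ALLOW
  req#14 t=15s: DENY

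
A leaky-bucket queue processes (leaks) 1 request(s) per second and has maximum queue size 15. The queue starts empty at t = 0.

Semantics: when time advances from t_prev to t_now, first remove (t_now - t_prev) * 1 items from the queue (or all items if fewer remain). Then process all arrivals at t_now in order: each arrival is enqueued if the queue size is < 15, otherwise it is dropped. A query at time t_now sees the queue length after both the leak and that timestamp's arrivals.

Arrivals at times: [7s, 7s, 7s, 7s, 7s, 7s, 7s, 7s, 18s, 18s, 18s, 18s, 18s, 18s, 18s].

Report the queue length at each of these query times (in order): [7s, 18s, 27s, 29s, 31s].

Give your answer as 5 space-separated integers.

Answer: 8 7 0 0 0

Derivation:
Queue lengths at query times:
  query t=7s: backlog = 8
  query t=18s: backlog = 7
  query t=27s: backlog = 0
  query t=29s: backlog = 0
  query t=31s: backlog = 0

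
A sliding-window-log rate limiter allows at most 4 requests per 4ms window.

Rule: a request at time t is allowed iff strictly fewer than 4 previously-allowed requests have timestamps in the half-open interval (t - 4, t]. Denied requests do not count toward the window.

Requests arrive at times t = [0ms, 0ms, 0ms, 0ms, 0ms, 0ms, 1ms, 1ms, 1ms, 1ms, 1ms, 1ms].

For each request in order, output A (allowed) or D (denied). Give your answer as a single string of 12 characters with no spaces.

Tracking allowed requests in the window:
  req#1 t=0ms: ALLOW
  req#2 t=0ms: ALLOW
  req#3 t=0ms: ALLOW
  req#4 t=0ms: ALLOW
  req#5 t=0ms: DENY
  req#6 t=0ms: DENY
  req#7 t=1ms: DENY
  req#8 t=1ms: DENY
  req#9 t=1ms: DENY
  req#10 t=1ms: DENY
  req#11 t=1ms: DENY
  req#12 t=1ms: DENY

Answer: AAAADDDDDDDD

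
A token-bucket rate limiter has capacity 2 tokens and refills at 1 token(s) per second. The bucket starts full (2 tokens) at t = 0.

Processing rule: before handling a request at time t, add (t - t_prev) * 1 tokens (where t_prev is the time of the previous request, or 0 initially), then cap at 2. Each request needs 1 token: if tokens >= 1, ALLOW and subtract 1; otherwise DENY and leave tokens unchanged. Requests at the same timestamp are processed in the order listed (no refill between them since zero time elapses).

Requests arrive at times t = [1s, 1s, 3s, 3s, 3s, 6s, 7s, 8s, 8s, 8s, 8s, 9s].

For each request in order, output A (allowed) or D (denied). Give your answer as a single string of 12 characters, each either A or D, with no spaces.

Answer: AAAADAAAADDA

Derivation:
Simulating step by step:
  req#1 t=1s: ALLOW
  req#2 t=1s: ALLOW
  req#3 t=3s: ALLOW
  req#4 t=3s: ALLOW
  req#5 t=3s: DENY
  req#6 t=6s: ALLOW
  req#7 t=7s: ALLOW
  req#8 t=8s: ALLOW
  req#9 t=8s: ALLOW
  req#10 t=8s: DENY
  req#11 t=8s: DENY
  req#12 t=9s: ALLOW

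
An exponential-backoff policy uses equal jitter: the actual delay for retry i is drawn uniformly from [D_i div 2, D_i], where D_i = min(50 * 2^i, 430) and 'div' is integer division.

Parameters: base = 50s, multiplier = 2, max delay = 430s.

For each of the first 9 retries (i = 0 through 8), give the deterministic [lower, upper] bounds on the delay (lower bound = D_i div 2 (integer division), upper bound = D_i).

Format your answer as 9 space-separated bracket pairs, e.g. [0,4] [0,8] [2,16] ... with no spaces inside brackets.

Answer: [25,50] [50,100] [100,200] [200,400] [215,430] [215,430] [215,430] [215,430] [215,430]

Derivation:
Computing bounds per retry:
  i=0: D_i=min(50*2^0,430)=50, bounds=[25,50]
  i=1: D_i=min(50*2^1,430)=100, bounds=[50,100]
  i=2: D_i=min(50*2^2,430)=200, bounds=[100,200]
  i=3: D_i=min(50*2^3,430)=400, bounds=[200,400]
  i=4: D_i=min(50*2^4,430)=430, bounds=[215,430]
  i=5: D_i=min(50*2^5,430)=430, bounds=[215,430]
  i=6: D_i=min(50*2^6,430)=430, bounds=[215,430]
  i=7: D_i=min(50*2^7,430)=430, bounds=[215,430]
  i=8: D_i=min(50*2^8,430)=430, bounds=[215,430]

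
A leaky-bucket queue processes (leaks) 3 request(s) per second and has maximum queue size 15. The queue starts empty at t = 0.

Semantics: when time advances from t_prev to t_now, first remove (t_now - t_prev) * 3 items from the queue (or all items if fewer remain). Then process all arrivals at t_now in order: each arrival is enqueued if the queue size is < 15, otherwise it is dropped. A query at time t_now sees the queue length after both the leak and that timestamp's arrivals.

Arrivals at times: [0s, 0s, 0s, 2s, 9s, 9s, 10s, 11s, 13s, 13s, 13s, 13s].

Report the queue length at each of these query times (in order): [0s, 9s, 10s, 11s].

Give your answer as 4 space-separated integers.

Queue lengths at query times:
  query t=0s: backlog = 3
  query t=9s: backlog = 2
  query t=10s: backlog = 1
  query t=11s: backlog = 1

Answer: 3 2 1 1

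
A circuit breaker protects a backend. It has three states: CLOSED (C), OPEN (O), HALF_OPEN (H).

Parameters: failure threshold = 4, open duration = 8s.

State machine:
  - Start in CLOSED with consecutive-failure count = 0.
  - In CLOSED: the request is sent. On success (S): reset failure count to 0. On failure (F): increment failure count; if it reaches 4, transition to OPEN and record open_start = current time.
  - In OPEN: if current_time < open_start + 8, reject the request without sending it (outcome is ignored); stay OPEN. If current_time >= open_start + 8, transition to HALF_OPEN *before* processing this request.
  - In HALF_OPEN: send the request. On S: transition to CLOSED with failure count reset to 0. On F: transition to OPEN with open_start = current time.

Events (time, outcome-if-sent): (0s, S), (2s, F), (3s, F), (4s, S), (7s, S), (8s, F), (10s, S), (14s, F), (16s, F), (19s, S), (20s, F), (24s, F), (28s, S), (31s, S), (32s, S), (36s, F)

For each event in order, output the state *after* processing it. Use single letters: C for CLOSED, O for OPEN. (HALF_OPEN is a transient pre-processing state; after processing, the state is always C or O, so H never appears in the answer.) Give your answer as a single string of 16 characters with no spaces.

Answer: CCCCCCCCCCCCCCCC

Derivation:
State after each event:
  event#1 t=0s outcome=S: state=CLOSED
  event#2 t=2s outcome=F: state=CLOSED
  event#3 t=3s outcome=F: state=CLOSED
  event#4 t=4s outcome=S: state=CLOSED
  event#5 t=7s outcome=S: state=CLOSED
  event#6 t=8s outcome=F: state=CLOSED
  event#7 t=10s outcome=S: state=CLOSED
  event#8 t=14s outcome=F: state=CLOSED
  event#9 t=16s outcome=F: state=CLOSED
  event#10 t=19s outcome=S: state=CLOSED
  event#11 t=20s outcome=F: state=CLOSED
  event#12 t=24s outcome=F: state=CLOSED
  event#13 t=28s outcome=S: state=CLOSED
  event#14 t=31s outcome=S: state=CLOSED
  event#15 t=32s outcome=S: state=CLOSED
  event#16 t=36s outcome=F: state=CLOSED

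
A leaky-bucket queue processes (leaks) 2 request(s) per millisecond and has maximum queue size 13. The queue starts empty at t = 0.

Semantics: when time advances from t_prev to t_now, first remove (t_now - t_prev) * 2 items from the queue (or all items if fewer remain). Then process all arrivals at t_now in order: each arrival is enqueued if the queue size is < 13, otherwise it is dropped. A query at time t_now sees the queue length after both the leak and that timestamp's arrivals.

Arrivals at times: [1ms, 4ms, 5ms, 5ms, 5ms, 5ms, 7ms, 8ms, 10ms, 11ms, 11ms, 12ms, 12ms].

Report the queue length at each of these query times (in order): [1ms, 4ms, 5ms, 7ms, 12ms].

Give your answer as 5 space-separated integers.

Queue lengths at query times:
  query t=1ms: backlog = 1
  query t=4ms: backlog = 1
  query t=5ms: backlog = 4
  query t=7ms: backlog = 1
  query t=12ms: backlog = 2

Answer: 1 1 4 1 2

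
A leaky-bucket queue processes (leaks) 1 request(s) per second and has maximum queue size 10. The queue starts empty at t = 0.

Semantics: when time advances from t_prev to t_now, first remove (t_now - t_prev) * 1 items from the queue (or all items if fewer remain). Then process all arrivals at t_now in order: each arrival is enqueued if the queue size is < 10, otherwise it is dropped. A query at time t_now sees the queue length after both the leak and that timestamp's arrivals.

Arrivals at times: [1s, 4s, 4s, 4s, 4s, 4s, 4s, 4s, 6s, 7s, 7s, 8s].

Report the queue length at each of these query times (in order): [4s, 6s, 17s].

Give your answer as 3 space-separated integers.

Queue lengths at query times:
  query t=4s: backlog = 7
  query t=6s: backlog = 6
  query t=17s: backlog = 0

Answer: 7 6 0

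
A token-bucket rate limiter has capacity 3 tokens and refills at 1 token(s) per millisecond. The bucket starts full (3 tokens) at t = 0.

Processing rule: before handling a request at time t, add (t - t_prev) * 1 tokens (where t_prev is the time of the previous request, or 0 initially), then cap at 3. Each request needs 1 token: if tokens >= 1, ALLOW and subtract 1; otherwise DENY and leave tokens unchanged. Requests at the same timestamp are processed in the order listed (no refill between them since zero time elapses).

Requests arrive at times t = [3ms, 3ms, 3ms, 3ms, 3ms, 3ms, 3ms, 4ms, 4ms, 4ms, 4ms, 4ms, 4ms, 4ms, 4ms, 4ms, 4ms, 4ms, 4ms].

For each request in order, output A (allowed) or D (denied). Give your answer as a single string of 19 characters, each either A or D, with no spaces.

Answer: AAADDDDADDDDDDDDDDD

Derivation:
Simulating step by step:
  req#1 t=3ms: ALLOW
  req#2 t=3ms: ALLOW
  req#3 t=3ms: ALLOW
  req#4 t=3ms: DENY
  req#5 t=3ms: DENY
  req#6 t=3ms: DENY
  req#7 t=3ms: DENY
  req#8 t=4ms: ALLOW
  req#9 t=4ms: DENY
  req#10 t=4ms: DENY
  req#11 t=4ms: DENY
  req#12 t=4ms: DENY
  req#13 t=4ms: DENY
  req#14 t=4ms: DENY
  req#15 t=4ms: DENY
  req#16 t=4ms: DENY
  req#17 t=4ms: DENY
  req#18 t=4ms: DENY
  req#19 t=4ms: DENY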